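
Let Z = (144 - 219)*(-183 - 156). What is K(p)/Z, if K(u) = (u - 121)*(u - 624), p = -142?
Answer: 201458/25425 ≈ 7.9236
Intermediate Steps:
Z = 25425 (Z = -75*(-339) = 25425)
K(u) = (-624 + u)*(-121 + u) (K(u) = (-121 + u)*(-624 + u) = (-624 + u)*(-121 + u))
K(p)/Z = (75504 + (-142)² - 745*(-142))/25425 = (75504 + 20164 + 105790)*(1/25425) = 201458*(1/25425) = 201458/25425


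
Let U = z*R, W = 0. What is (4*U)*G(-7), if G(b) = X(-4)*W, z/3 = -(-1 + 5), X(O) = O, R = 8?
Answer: 0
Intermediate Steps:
z = -12 (z = 3*(-(-1 + 5)) = 3*(-1*4) = 3*(-4) = -12)
G(b) = 0 (G(b) = -4*0 = 0)
U = -96 (U = -12*8 = -96)
(4*U)*G(-7) = (4*(-96))*0 = -384*0 = 0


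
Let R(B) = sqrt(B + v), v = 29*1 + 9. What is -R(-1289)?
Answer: -3*I*sqrt(139) ≈ -35.37*I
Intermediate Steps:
v = 38 (v = 29 + 9 = 38)
R(B) = sqrt(38 + B) (R(B) = sqrt(B + 38) = sqrt(38 + B))
-R(-1289) = -sqrt(38 - 1289) = -sqrt(-1251) = -3*I*sqrt(139)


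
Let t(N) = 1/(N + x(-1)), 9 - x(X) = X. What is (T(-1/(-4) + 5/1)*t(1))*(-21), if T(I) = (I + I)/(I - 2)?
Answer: -882/143 ≈ -6.1678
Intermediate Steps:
x(X) = 9 - X
t(N) = 1/(10 + N) (t(N) = 1/(N + (9 - 1*(-1))) = 1/(N + (9 + 1)) = 1/(N + 10) = 1/(10 + N))
T(I) = 2*I/(-2 + I) (T(I) = (2*I)/(-2 + I) = 2*I/(-2 + I))
(T(-1/(-4) + 5/1)*t(1))*(-21) = ((2*(-1/(-4) + 5/1)/(-2 + (-1/(-4) + 5/1)))/(10 + 1))*(-21) = ((2*(-1*(-¼) + 5*1)/(-2 + (-1*(-¼) + 5*1)))/11)*(-21) = ((2*(¼ + 5)/(-2 + (¼ + 5)))*(1/11))*(-21) = ((2*(21/4)/(-2 + 21/4))*(1/11))*(-21) = ((2*(21/4)/(13/4))*(1/11))*(-21) = ((2*(21/4)*(4/13))*(1/11))*(-21) = ((42/13)*(1/11))*(-21) = (42/143)*(-21) = -882/143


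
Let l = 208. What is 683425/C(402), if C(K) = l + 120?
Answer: 683425/328 ≈ 2083.6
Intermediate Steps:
C(K) = 328 (C(K) = 208 + 120 = 328)
683425/C(402) = 683425/328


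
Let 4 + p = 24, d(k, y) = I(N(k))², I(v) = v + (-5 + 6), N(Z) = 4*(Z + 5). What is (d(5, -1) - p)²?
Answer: 2758921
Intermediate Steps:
N(Z) = 20 + 4*Z (N(Z) = 4*(5 + Z) = 20 + 4*Z)
I(v) = 1 + v (I(v) = v + 1 = 1 + v)
d(k, y) = (21 + 4*k)² (d(k, y) = (1 + (20 + 4*k))² = (21 + 4*k)²)
p = 20 (p = -4 + 24 = 20)
(d(5, -1) - p)² = ((21 + 4*5)² - 1*20)² = ((21 + 20)² - 20)² = (41² - 20)² = (1681 - 20)² = 1661² = 2758921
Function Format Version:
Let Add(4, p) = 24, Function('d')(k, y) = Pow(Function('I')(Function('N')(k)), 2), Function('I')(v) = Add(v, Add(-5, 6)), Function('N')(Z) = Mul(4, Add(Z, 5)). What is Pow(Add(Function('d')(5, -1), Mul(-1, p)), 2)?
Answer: 2758921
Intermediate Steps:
Function('N')(Z) = Add(20, Mul(4, Z)) (Function('N')(Z) = Mul(4, Add(5, Z)) = Add(20, Mul(4, Z)))
Function('I')(v) = Add(1, v) (Function('I')(v) = Add(v, 1) = Add(1, v))
Function('d')(k, y) = Pow(Add(21, Mul(4, k)), 2) (Function('d')(k, y) = Pow(Add(1, Add(20, Mul(4, k))), 2) = Pow(Add(21, Mul(4, k)), 2))
p = 20 (p = Add(-4, 24) = 20)
Pow(Add(Function('d')(5, -1), Mul(-1, p)), 2) = Pow(Add(Pow(Add(21, Mul(4, 5)), 2), Mul(-1, 20)), 2) = Pow(Add(Pow(Add(21, 20), 2), -20), 2) = Pow(Add(Pow(41, 2), -20), 2) = Pow(Add(1681, -20), 2) = Pow(1661, 2) = 2758921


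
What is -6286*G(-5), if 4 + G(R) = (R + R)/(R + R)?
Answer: 18858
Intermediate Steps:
G(R) = -3 (G(R) = -4 + (R + R)/(R + R) = -4 + (2*R)/((2*R)) = -4 + (2*R)*(1/(2*R)) = -4 + 1 = -3)
-6286*G(-5) = -6286*(-3) = 18858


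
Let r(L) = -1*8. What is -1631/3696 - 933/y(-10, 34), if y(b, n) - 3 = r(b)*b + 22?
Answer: -172363/18480 ≈ -9.3270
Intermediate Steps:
r(L) = -8
y(b, n) = 25 - 8*b (y(b, n) = 3 + (-8*b + 22) = 3 + (22 - 8*b) = 25 - 8*b)
-1631/3696 - 933/y(-10, 34) = -1631/3696 - 933/(25 - 8*(-10)) = -1631*1/3696 - 933/(25 + 80) = -233/528 - 933/105 = -233/528 - 933*1/105 = -233/528 - 311/35 = -172363/18480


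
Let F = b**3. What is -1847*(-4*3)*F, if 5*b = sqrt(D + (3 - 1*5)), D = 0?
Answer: -44328*I*sqrt(2)/125 ≈ -501.51*I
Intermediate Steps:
b = I*sqrt(2)/5 (b = sqrt(0 + (3 - 1*5))/5 = sqrt(0 + (3 - 5))/5 = sqrt(0 - 2)/5 = sqrt(-2)/5 = (I*sqrt(2))/5 = I*sqrt(2)/5 ≈ 0.28284*I)
F = -2*I*sqrt(2)/125 (F = (I*sqrt(2)/5)**3 = -2*I*sqrt(2)/125 ≈ -0.022627*I)
-1847*(-4*3)*F = -1847*(-4*3)*(-2*I*sqrt(2)/125) = -(-22164)*(-2*I*sqrt(2)/125) = -44328*I*sqrt(2)/125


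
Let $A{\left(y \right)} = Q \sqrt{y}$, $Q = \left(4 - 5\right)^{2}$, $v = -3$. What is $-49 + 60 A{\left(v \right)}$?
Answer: $-49 + 60 i \sqrt{3} \approx -49.0 + 103.92 i$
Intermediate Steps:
$Q = 1$ ($Q = \left(-1\right)^{2} = 1$)
$A{\left(y \right)} = \sqrt{y}$ ($A{\left(y \right)} = 1 \sqrt{y} = \sqrt{y}$)
$-49 + 60 A{\left(v \right)} = -49 + 60 \sqrt{-3} = -49 + 60 i \sqrt{3}$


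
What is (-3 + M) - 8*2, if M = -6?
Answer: -25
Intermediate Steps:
(-3 + M) - 8*2 = (-3 - 6) - 8*2 = -9 - 16 = -25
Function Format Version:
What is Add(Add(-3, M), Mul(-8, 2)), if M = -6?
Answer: -25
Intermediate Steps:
Add(Add(-3, M), Mul(-8, 2)) = Add(Add(-3, -6), Mul(-8, 2)) = Add(-9, -16) = -25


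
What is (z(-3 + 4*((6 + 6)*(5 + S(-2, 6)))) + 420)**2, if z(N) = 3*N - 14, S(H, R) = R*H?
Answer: 373321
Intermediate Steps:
S(H, R) = H*R
z(N) = -14 + 3*N
(z(-3 + 4*((6 + 6)*(5 + S(-2, 6)))) + 420)**2 = ((-14 + 3*(-3 + 4*((6 + 6)*(5 - 2*6)))) + 420)**2 = ((-14 + 3*(-3 + 4*(12*(5 - 12)))) + 420)**2 = ((-14 + 3*(-3 + 4*(12*(-7)))) + 420)**2 = ((-14 + 3*(-3 + 4*(-84))) + 420)**2 = ((-14 + 3*(-3 - 336)) + 420)**2 = ((-14 + 3*(-339)) + 420)**2 = ((-14 - 1017) + 420)**2 = (-1031 + 420)**2 = (-611)**2 = 373321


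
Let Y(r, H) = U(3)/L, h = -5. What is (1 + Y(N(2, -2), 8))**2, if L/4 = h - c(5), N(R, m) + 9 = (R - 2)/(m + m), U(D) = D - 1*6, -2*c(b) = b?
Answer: 169/100 ≈ 1.6900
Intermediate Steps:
c(b) = -b/2
U(D) = -6 + D (U(D) = D - 6 = -6 + D)
N(R, m) = -9 + (-2 + R)/(2*m) (N(R, m) = -9 + (R - 2)/(m + m) = -9 + (-2 + R)/((2*m)) = -9 + (-2 + R)*(1/(2*m)) = -9 + (-2 + R)/(2*m))
L = -10 (L = 4*(-5 - (-1)*5/2) = 4*(-5 - 1*(-5/2)) = 4*(-5 + 5/2) = 4*(-5/2) = -10)
Y(r, H) = 3/10 (Y(r, H) = (-6 + 3)/(-10) = -3*(-1/10) = 3/10)
(1 + Y(N(2, -2), 8))**2 = (1 + 3/10)**2 = (13/10)**2 = 169/100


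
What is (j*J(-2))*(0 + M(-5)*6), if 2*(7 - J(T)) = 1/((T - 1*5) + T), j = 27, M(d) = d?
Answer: -5715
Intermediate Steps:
J(T) = 7 - 1/(2*(-5 + 2*T)) (J(T) = 7 - 1/(2*((T - 1*5) + T)) = 7 - 1/(2*((T - 5) + T)) = 7 - 1/(2*((-5 + T) + T)) = 7 - 1/(2*(-5 + 2*T)))
(j*J(-2))*(0 + M(-5)*6) = (27*((-71 + 28*(-2))/(2*(-5 + 2*(-2)))))*(0 - 5*6) = (27*((-71 - 56)/(2*(-5 - 4))))*(0 - 30) = (27*((½)*(-127)/(-9)))*(-30) = (27*((½)*(-⅑)*(-127)))*(-30) = (27*(127/18))*(-30) = (381/2)*(-30) = -5715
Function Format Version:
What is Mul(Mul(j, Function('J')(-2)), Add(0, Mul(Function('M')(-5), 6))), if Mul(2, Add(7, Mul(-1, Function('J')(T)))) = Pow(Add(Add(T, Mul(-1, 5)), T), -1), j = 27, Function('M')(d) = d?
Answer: -5715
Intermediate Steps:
Function('J')(T) = Add(7, Mul(Rational(-1, 2), Pow(Add(-5, Mul(2, T)), -1))) (Function('J')(T) = Add(7, Mul(Rational(-1, 2), Pow(Add(Add(T, Mul(-1, 5)), T), -1))) = Add(7, Mul(Rational(-1, 2), Pow(Add(Add(T, -5), T), -1))) = Add(7, Mul(Rational(-1, 2), Pow(Add(Add(-5, T), T), -1))) = Add(7, Mul(Rational(-1, 2), Pow(Add(-5, Mul(2, T)), -1))))
Mul(Mul(j, Function('J')(-2)), Add(0, Mul(Function('M')(-5), 6))) = Mul(Mul(27, Mul(Rational(1, 2), Pow(Add(-5, Mul(2, -2)), -1), Add(-71, Mul(28, -2)))), Add(0, Mul(-5, 6))) = Mul(Mul(27, Mul(Rational(1, 2), Pow(Add(-5, -4), -1), Add(-71, -56))), Add(0, -30)) = Mul(Mul(27, Mul(Rational(1, 2), Pow(-9, -1), -127)), -30) = Mul(Mul(27, Mul(Rational(1, 2), Rational(-1, 9), -127)), -30) = Mul(Mul(27, Rational(127, 18)), -30) = Mul(Rational(381, 2), -30) = -5715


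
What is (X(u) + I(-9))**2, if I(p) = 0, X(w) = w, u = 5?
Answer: 25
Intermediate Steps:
(X(u) + I(-9))**2 = (5 + 0)**2 = 5**2 = 25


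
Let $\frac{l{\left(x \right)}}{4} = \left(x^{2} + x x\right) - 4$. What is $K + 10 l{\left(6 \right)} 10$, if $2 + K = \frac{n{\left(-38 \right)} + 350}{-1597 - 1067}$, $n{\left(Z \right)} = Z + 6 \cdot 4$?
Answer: $\frac{3018964}{111} \approx 27198.0$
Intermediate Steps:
$n{\left(Z \right)} = 24 + Z$ ($n{\left(Z \right)} = Z + 24 = 24 + Z$)
$K = - \frac{236}{111}$ ($K = -2 + \frac{\left(24 - 38\right) + 350}{-1597 - 1067} = -2 + \frac{-14 + 350}{-2664} = -2 + 336 \left(- \frac{1}{2664}\right) = -2 - \frac{14}{111} = - \frac{236}{111} \approx -2.1261$)
$l{\left(x \right)} = -16 + 8 x^{2}$ ($l{\left(x \right)} = 4 \left(\left(x^{2} + x x\right) - 4\right) = 4 \left(\left(x^{2} + x^{2}\right) - 4\right) = 4 \left(2 x^{2} - 4\right) = 4 \left(-4 + 2 x^{2}\right) = -16 + 8 x^{2}$)
$K + 10 l{\left(6 \right)} 10 = - \frac{236}{111} + 10 \left(-16 + 8 \cdot 6^{2}\right) 10 = - \frac{236}{111} + 10 \left(-16 + 8 \cdot 36\right) 10 = - \frac{236}{111} + 10 \left(-16 + 288\right) 10 = - \frac{236}{111} + 10 \cdot 272 \cdot 10 = - \frac{236}{111} + 2720 \cdot 10 = - \frac{236}{111} + 27200 = \frac{3018964}{111}$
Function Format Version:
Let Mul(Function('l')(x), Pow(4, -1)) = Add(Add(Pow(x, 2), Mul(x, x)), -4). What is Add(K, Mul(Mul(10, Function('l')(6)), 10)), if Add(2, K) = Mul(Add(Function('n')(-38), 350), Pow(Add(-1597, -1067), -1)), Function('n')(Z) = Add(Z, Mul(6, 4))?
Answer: Rational(3018964, 111) ≈ 27198.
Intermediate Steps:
Function('n')(Z) = Add(24, Z) (Function('n')(Z) = Add(Z, 24) = Add(24, Z))
K = Rational(-236, 111) (K = Add(-2, Mul(Add(Add(24, -38), 350), Pow(Add(-1597, -1067), -1))) = Add(-2, Mul(Add(-14, 350), Pow(-2664, -1))) = Add(-2, Mul(336, Rational(-1, 2664))) = Add(-2, Rational(-14, 111)) = Rational(-236, 111) ≈ -2.1261)
Function('l')(x) = Add(-16, Mul(8, Pow(x, 2))) (Function('l')(x) = Mul(4, Add(Add(Pow(x, 2), Mul(x, x)), -4)) = Mul(4, Add(Add(Pow(x, 2), Pow(x, 2)), -4)) = Mul(4, Add(Mul(2, Pow(x, 2)), -4)) = Mul(4, Add(-4, Mul(2, Pow(x, 2)))) = Add(-16, Mul(8, Pow(x, 2))))
Add(K, Mul(Mul(10, Function('l')(6)), 10)) = Add(Rational(-236, 111), Mul(Mul(10, Add(-16, Mul(8, Pow(6, 2)))), 10)) = Add(Rational(-236, 111), Mul(Mul(10, Add(-16, Mul(8, 36))), 10)) = Add(Rational(-236, 111), Mul(Mul(10, Add(-16, 288)), 10)) = Add(Rational(-236, 111), Mul(Mul(10, 272), 10)) = Add(Rational(-236, 111), Mul(2720, 10)) = Add(Rational(-236, 111), 27200) = Rational(3018964, 111)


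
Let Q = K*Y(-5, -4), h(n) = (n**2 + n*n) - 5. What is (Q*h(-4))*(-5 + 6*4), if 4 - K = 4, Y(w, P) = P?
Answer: 0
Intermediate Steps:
h(n) = -5 + 2*n**2 (h(n) = (n**2 + n**2) - 5 = 2*n**2 - 5 = -5 + 2*n**2)
K = 0 (K = 4 - 1*4 = 4 - 4 = 0)
Q = 0 (Q = 0*(-4) = 0)
(Q*h(-4))*(-5 + 6*4) = (0*(-5 + 2*(-4)**2))*(-5 + 6*4) = (0*(-5 + 2*16))*(-5 + 24) = (0*(-5 + 32))*19 = (0*27)*19 = 0*19 = 0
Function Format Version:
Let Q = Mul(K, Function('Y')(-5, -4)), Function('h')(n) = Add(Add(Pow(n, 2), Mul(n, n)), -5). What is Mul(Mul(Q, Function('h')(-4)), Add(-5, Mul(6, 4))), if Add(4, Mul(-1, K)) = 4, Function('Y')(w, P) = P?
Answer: 0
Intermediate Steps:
Function('h')(n) = Add(-5, Mul(2, Pow(n, 2))) (Function('h')(n) = Add(Add(Pow(n, 2), Pow(n, 2)), -5) = Add(Mul(2, Pow(n, 2)), -5) = Add(-5, Mul(2, Pow(n, 2))))
K = 0 (K = Add(4, Mul(-1, 4)) = Add(4, -4) = 0)
Q = 0 (Q = Mul(0, -4) = 0)
Mul(Mul(Q, Function('h')(-4)), Add(-5, Mul(6, 4))) = Mul(Mul(0, Add(-5, Mul(2, Pow(-4, 2)))), Add(-5, Mul(6, 4))) = Mul(Mul(0, Add(-5, Mul(2, 16))), Add(-5, 24)) = Mul(Mul(0, Add(-5, 32)), 19) = Mul(Mul(0, 27), 19) = Mul(0, 19) = 0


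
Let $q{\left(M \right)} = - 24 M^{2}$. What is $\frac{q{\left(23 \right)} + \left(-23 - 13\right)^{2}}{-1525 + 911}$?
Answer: $\frac{5700}{307} \approx 18.567$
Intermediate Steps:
$\frac{q{\left(23 \right)} + \left(-23 - 13\right)^{2}}{-1525 + 911} = \frac{- 24 \cdot 23^{2} + \left(-23 - 13\right)^{2}}{-1525 + 911} = \frac{\left(-24\right) 529 + \left(-36\right)^{2}}{-614} = \left(-12696 + 1296\right) \left(- \frac{1}{614}\right) = \left(-11400\right) \left(- \frac{1}{614}\right) = \frac{5700}{307}$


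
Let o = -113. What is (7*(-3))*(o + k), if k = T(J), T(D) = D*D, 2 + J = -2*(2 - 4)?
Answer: 2289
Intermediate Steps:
J = 2 (J = -2 - 2*(2 - 4) = -2 - 2*(-2) = -2 + 4 = 2)
T(D) = D²
k = 4 (k = 2² = 4)
(7*(-3))*(o + k) = (7*(-3))*(-113 + 4) = -21*(-109) = 2289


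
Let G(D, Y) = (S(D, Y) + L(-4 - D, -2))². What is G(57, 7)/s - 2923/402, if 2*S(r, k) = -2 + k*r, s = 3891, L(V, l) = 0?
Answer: 2977541/1042788 ≈ 2.8554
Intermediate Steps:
S(r, k) = -1 + k*r/2 (S(r, k) = (-2 + k*r)/2 = -1 + k*r/2)
G(D, Y) = (-1 + D*Y/2)² (G(D, Y) = ((-1 + Y*D/2) + 0)² = ((-1 + D*Y/2) + 0)² = (-1 + D*Y/2)²)
G(57, 7)/s - 2923/402 = ((-2 + 57*7)²/4)/3891 - 2923/402 = ((-2 + 399)²/4)*(1/3891) - 2923*1/402 = ((¼)*397²)*(1/3891) - 2923/402 = ((¼)*157609)*(1/3891) - 2923/402 = (157609/4)*(1/3891) - 2923/402 = 157609/15564 - 2923/402 = 2977541/1042788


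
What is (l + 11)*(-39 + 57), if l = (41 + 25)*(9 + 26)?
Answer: 41778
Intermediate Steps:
l = 2310 (l = 66*35 = 2310)
(l + 11)*(-39 + 57) = (2310 + 11)*(-39 + 57) = 2321*18 = 41778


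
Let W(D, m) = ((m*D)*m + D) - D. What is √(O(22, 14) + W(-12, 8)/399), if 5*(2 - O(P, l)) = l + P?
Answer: I*√3150770/665 ≈ 2.6692*I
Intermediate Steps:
O(P, l) = 2 - P/5 - l/5 (O(P, l) = 2 - (l + P)/5 = 2 - (P + l)/5 = 2 + (-P/5 - l/5) = 2 - P/5 - l/5)
W(D, m) = D*m² (W(D, m) = ((D*m)*m + D) - D = (D*m² + D) - D = (D + D*m²) - D = D*m²)
√(O(22, 14) + W(-12, 8)/399) = √((2 - ⅕*22 - ⅕*14) - 12*8²/399) = √((2 - 22/5 - 14/5) - 12*64*(1/399)) = √(-26/5 - 768*1/399) = √(-26/5 - 256/133) = √(-4738/665) = I*√3150770/665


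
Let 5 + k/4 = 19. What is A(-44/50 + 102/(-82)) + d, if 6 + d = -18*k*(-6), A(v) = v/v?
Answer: 6043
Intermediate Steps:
k = 56 (k = -20 + 4*19 = -20 + 76 = 56)
A(v) = 1
d = 6042 (d = -6 - 18*56*(-6) = -6 - 1008*(-6) = -6 + 6048 = 6042)
A(-44/50 + 102/(-82)) + d = 1 + 6042 = 6043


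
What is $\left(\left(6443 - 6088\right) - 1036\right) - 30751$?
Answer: $-31432$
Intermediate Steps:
$\left(\left(6443 - 6088\right) - 1036\right) - 30751 = \left(355 - 1036\right) - 30751 = -681 - 30751 = -31432$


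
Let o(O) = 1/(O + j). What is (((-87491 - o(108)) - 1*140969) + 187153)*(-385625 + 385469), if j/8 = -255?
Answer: 1037466599/161 ≈ 6.4439e+6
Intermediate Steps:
j = -2040 (j = 8*(-255) = -2040)
o(O) = 1/(-2040 + O) (o(O) = 1/(O - 2040) = 1/(-2040 + O))
(((-87491 - o(108)) - 1*140969) + 187153)*(-385625 + 385469) = (((-87491 - 1/(-2040 + 108)) - 1*140969) + 187153)*(-385625 + 385469) = (((-87491 - 1/(-1932)) - 140969) + 187153)*(-156) = (((-87491 - 1*(-1/1932)) - 140969) + 187153)*(-156) = (((-87491 + 1/1932) - 140969) + 187153)*(-156) = ((-169032611/1932 - 140969) + 187153)*(-156) = (-441384719/1932 + 187153)*(-156) = -79805123/1932*(-156) = 1037466599/161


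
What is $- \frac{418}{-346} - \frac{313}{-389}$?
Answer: $\frac{135450}{67297} \approx 2.0127$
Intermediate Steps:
$- \frac{418}{-346} - \frac{313}{-389} = \left(-418\right) \left(- \frac{1}{346}\right) - - \frac{313}{389} = \frac{209}{173} + \frac{313}{389} = \frac{135450}{67297}$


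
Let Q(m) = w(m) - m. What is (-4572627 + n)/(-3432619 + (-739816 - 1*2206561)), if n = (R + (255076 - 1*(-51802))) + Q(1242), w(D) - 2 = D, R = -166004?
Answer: 4431751/6378996 ≈ 0.69474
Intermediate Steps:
w(D) = 2 + D
Q(m) = 2 (Q(m) = (2 + m) - m = 2)
n = 140876 (n = (-166004 + (255076 - 1*(-51802))) + 2 = (-166004 + (255076 + 51802)) + 2 = (-166004 + 306878) + 2 = 140874 + 2 = 140876)
(-4572627 + n)/(-3432619 + (-739816 - 1*2206561)) = (-4572627 + 140876)/(-3432619 + (-739816 - 1*2206561)) = -4431751/(-3432619 + (-739816 - 2206561)) = -4431751/(-3432619 - 2946377) = -4431751/(-6378996) = -4431751*(-1/6378996) = 4431751/6378996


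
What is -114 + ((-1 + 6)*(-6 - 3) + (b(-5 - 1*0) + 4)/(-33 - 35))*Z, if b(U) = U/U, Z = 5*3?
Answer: -53727/68 ≈ -790.10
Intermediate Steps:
Z = 15
b(U) = 1
-114 + ((-1 + 6)*(-6 - 3) + (b(-5 - 1*0) + 4)/(-33 - 35))*Z = -114 + ((-1 + 6)*(-6 - 3) + (1 + 4)/(-33 - 35))*15 = -114 + (5*(-9) + 5/(-68))*15 = -114 + (-45 + 5*(-1/68))*15 = -114 + (-45 - 5/68)*15 = -114 - 3065/68*15 = -114 - 45975/68 = -53727/68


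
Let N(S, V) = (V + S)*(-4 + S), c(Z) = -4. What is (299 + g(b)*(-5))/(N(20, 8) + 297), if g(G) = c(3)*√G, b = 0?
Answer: 299/745 ≈ 0.40134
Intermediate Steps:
N(S, V) = (-4 + S)*(S + V) (N(S, V) = (S + V)*(-4 + S) = (-4 + S)*(S + V))
g(G) = -4*√G
(299 + g(b)*(-5))/(N(20, 8) + 297) = (299 - 4*√0*(-5))/((20² - 4*20 - 4*8 + 20*8) + 297) = (299 - 4*0*(-5))/((400 - 80 - 32 + 160) + 297) = (299 + 0*(-5))/(448 + 297) = (299 + 0)/745 = 299*(1/745) = 299/745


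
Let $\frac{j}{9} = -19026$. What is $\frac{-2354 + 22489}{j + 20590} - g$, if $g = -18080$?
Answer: $\frac{2723623385}{150644} \approx 18080.0$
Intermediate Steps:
$j = -171234$ ($j = 9 \left(-19026\right) = -171234$)
$\frac{-2354 + 22489}{j + 20590} - g = \frac{-2354 + 22489}{-171234 + 20590} - -18080 = \frac{20135}{-150644} + 18080 = 20135 \left(- \frac{1}{150644}\right) + 18080 = - \frac{20135}{150644} + 18080 = \frac{2723623385}{150644}$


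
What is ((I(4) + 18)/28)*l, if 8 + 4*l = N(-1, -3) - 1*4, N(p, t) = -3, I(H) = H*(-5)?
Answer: 15/56 ≈ 0.26786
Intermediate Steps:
I(H) = -5*H
l = -15/4 (l = -2 + (-3 - 1*4)/4 = -2 + (-3 - 4)/4 = -2 + (¼)*(-7) = -2 - 7/4 = -15/4 ≈ -3.7500)
((I(4) + 18)/28)*l = ((-5*4 + 18)/28)*(-15/4) = ((-20 + 18)*(1/28))*(-15/4) = -2*1/28*(-15/4) = -1/14*(-15/4) = 15/56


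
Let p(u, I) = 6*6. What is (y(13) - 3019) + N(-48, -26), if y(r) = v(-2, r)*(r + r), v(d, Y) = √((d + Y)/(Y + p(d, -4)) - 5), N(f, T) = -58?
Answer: -3077 + 78*I*√26/7 ≈ -3077.0 + 56.818*I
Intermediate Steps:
p(u, I) = 36
v(d, Y) = √(-5 + (Y + d)/(36 + Y)) (v(d, Y) = √((d + Y)/(Y + 36) - 5) = √((Y + d)/(36 + Y) - 5) = √(-5 + (Y + d)/(36 + Y)))
y(r) = 2*r*√((-182 - 4*r)/(36 + r)) (y(r) = √((-180 - 2 - 4*r)/(36 + r))*(r + r) = √((-182 - 4*r)/(36 + r))*(2*r) = 2*r*√((-182 - 4*r)/(36 + r)))
(y(13) - 3019) + N(-48, -26) = (2*13*√2*√((-91 - 2*13)/(36 + 13)) - 3019) - 58 = (2*13*√2*√((-91 - 26)/49) - 3019) - 58 = (2*13*√2*√((1/49)*(-117)) - 3019) - 58 = (2*13*√2*√(-117/49) - 3019) - 58 = (2*13*√2*(3*I*√13/7) - 3019) - 58 = (78*I*√26/7 - 3019) - 58 = (-3019 + 78*I*√26/7) - 58 = -3077 + 78*I*√26/7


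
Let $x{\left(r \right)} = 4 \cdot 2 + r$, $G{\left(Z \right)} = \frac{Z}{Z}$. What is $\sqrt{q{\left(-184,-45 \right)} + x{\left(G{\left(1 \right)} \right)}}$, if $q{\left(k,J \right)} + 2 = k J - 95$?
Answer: $64 \sqrt{2} \approx 90.51$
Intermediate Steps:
$q{\left(k,J \right)} = -97 + J k$ ($q{\left(k,J \right)} = -2 + \left(k J - 95\right) = -2 + \left(J k - 95\right) = -2 + \left(-95 + J k\right) = -97 + J k$)
$G{\left(Z \right)} = 1$
$x{\left(r \right)} = 8 + r$
$\sqrt{q{\left(-184,-45 \right)} + x{\left(G{\left(1 \right)} \right)}} = \sqrt{\left(-97 - -8280\right) + \left(8 + 1\right)} = \sqrt{\left(-97 + 8280\right) + 9} = \sqrt{8183 + 9} = \sqrt{8192} = 64 \sqrt{2}$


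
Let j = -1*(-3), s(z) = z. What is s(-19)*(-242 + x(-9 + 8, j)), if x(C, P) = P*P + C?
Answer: 4446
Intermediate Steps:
j = 3
x(C, P) = C + P² (x(C, P) = P² + C = C + P²)
s(-19)*(-242 + x(-9 + 8, j)) = -19*(-242 + ((-9 + 8) + 3²)) = -19*(-242 + (-1 + 9)) = -19*(-242 + 8) = -19*(-234) = 4446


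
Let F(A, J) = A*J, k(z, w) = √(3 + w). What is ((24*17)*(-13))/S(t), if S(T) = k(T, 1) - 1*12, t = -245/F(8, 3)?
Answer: 2652/5 ≈ 530.40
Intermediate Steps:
t = -245/24 (t = -245/(8*3) = -245/24 ≈ -10.208)
S(T) = -10 (S(T) = √(3 + 1) - 1*12 = √4 - 12 = 2 - 12 = -10)
((24*17)*(-13))/S(t) = ((24*17)*(-13))/(-10) = (408*(-13))*(-⅒) = -5304*(-⅒) = 2652/5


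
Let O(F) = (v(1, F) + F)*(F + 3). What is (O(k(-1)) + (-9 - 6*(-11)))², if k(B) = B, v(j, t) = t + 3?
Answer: 3481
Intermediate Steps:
v(j, t) = 3 + t
O(F) = (3 + F)*(3 + 2*F) (O(F) = ((3 + F) + F)*(F + 3) = (3 + 2*F)*(3 + F) = (3 + F)*(3 + 2*F))
(O(k(-1)) + (-9 - 6*(-11)))² = ((9 + 2*(-1)² + 9*(-1)) + (-9 - 6*(-11)))² = ((9 + 2*1 - 9) + (-9 + 66))² = ((9 + 2 - 9) + 57)² = (2 + 57)² = 59² = 3481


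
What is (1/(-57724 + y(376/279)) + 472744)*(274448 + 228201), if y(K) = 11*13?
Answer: 13682644751924687/57581 ≈ 2.3762e+11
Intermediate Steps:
y(K) = 143
(1/(-57724 + y(376/279)) + 472744)*(274448 + 228201) = (1/(-57724 + 143) + 472744)*(274448 + 228201) = (1/(-57581) + 472744)*502649 = (-1/57581 + 472744)*502649 = (27221072263/57581)*502649 = 13682644751924687/57581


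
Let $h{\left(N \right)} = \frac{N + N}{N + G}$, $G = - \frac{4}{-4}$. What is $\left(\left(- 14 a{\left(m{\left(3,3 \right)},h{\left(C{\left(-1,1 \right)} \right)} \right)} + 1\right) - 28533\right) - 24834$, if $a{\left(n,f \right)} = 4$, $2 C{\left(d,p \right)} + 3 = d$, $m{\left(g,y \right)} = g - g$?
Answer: $-53422$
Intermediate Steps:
$G = 1$ ($G = \left(-4\right) \left(- \frac{1}{4}\right) = 1$)
$m{\left(g,y \right)} = 0$
$C{\left(d,p \right)} = - \frac{3}{2} + \frac{d}{2}$
$h{\left(N \right)} = \frac{2 N}{1 + N}$ ($h{\left(N \right)} = \frac{N + N}{N + 1} = \frac{2 N}{1 + N}$)
$\left(\left(- 14 a{\left(m{\left(3,3 \right)},h{\left(C{\left(-1,1 \right)} \right)} \right)} + 1\right) - 28533\right) - 24834 = \left(\left(\left(-14\right) 4 + 1\right) - 28533\right) - 24834 = \left(\left(-56 + 1\right) - 28533\right) - 24834 = \left(-55 - 28533\right) - 24834 = -28588 - 24834 = -53422$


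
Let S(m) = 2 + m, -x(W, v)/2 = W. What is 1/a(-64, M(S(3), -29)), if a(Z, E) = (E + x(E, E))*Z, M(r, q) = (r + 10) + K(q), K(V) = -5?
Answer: 1/640 ≈ 0.0015625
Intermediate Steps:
x(W, v) = -2*W
M(r, q) = 5 + r (M(r, q) = (r + 10) - 5 = (10 + r) - 5 = 5 + r)
a(Z, E) = -E*Z (a(Z, E) = (E - 2*E)*Z = (-E)*Z = -E*Z)
1/a(-64, M(S(3), -29)) = 1/(-1*(5 + (2 + 3))*(-64)) = 1/(-1*(5 + 5)*(-64)) = 1/(-1*10*(-64)) = 1/640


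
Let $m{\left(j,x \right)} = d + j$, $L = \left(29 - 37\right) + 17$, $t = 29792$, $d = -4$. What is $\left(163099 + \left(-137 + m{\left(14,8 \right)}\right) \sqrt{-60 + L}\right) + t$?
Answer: $192891 - 127 i \sqrt{51} \approx 1.9289 \cdot 10^{5} - 906.96 i$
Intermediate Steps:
$L = 9$ ($L = -8 + 17 = 9$)
$m{\left(j,x \right)} = -4 + j$
$\left(163099 + \left(-137 + m{\left(14,8 \right)}\right) \sqrt{-60 + L}\right) + t = \left(163099 + \left(-137 + \left(-4 + 14\right)\right) \sqrt{-60 + 9}\right) + 29792 = \left(163099 + \left(-137 + 10\right) \sqrt{-51}\right) + 29792 = \left(163099 - 127 i \sqrt{51}\right) + 29792 = 192891 - 127 i \sqrt{51}$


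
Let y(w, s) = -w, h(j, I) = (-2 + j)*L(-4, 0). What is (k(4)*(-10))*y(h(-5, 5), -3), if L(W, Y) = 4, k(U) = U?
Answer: -1120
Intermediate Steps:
h(j, I) = -8 + 4*j (h(j, I) = (-2 + j)*4 = -8 + 4*j)
(k(4)*(-10))*y(h(-5, 5), -3) = (4*(-10))*(-(-8 + 4*(-5))) = -(-40)*(-8 - 20) = -(-40)*(-28) = -40*28 = -1120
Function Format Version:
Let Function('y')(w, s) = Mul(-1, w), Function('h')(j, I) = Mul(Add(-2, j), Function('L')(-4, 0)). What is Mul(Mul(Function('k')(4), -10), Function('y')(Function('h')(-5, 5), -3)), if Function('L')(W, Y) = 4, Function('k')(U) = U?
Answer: -1120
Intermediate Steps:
Function('h')(j, I) = Add(-8, Mul(4, j)) (Function('h')(j, I) = Mul(Add(-2, j), 4) = Add(-8, Mul(4, j)))
Mul(Mul(Function('k')(4), -10), Function('y')(Function('h')(-5, 5), -3)) = Mul(Mul(4, -10), Mul(-1, Add(-8, Mul(4, -5)))) = Mul(-40, Mul(-1, Add(-8, -20))) = Mul(-40, Mul(-1, -28)) = Mul(-40, 28) = -1120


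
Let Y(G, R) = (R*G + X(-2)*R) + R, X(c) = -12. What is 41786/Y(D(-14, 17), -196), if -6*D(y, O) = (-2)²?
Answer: 62679/3430 ≈ 18.274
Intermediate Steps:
D(y, O) = -⅔ (D(y, O) = -⅙*(-2)² = -⅙*4 = -⅔)
Y(G, R) = -11*R + G*R (Y(G, R) = (R*G - 12*R) + R = (G*R - 12*R) + R = (-12*R + G*R) + R = -11*R + G*R)
41786/Y(D(-14, 17), -196) = 41786/((-196*(-11 - ⅔))) = 41786/((-196*(-35/3))) = 41786/(6860/3) = 41786*(3/6860) = 62679/3430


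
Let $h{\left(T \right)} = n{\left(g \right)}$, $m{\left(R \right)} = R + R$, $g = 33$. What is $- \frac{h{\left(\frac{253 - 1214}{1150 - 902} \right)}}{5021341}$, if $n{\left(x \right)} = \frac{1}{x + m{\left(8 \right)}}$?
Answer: $- \frac{1}{246045709} \approx -4.0643 \cdot 10^{-9}$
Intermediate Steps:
$m{\left(R \right)} = 2 R$
$n{\left(x \right)} = \frac{1}{16 + x}$ ($n{\left(x \right)} = \frac{1}{x + 2 \cdot 8} = \frac{1}{x + 16} = \frac{1}{16 + x}$)
$h{\left(T \right)} = \frac{1}{49}$ ($h{\left(T \right)} = \frac{1}{16 + 33} = \frac{1}{49}$)
$- \frac{h{\left(\frac{253 - 1214}{1150 - 902} \right)}}{5021341} = - \frac{1}{49 \cdot 5021341} = \left(-1\right) \frac{1}{246045709} = - \frac{1}{246045709}$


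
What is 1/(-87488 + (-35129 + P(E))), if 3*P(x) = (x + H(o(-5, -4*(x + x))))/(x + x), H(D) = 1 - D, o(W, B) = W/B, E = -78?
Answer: -292032/35808039701 ≈ -8.1555e-6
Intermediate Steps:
P(x) = (1 + x - 5/(8*x))/(6*x) (P(x) = ((x + (1 - (-5)/((-4*(x + x)))))/(x + x))/3 = ((x + (1 - (-5)/((-8*x))))/((2*x)))/3 = ((x + (1 - (-5)/((-8*x))))*(1/(2*x)))/3 = ((x + (1 - (-5)*(-1/(8*x))))*(1/(2*x)))/3 = ((x + (1 - 5/(8*x)))*(1/(2*x)))/3 = ((1 + x - 5/(8*x))*(1/(2*x)))/3 = ((1 + x - 5/(8*x))/(2*x))/3 = (1 + x - 5/(8*x))/(6*x))
1/(-87488 + (-35129 + P(E))) = 1/(-87488 + (-35129 + (1/48)*(-5 + 8*(-78)*(1 - 78))/(-78)²)) = 1/(-87488 + (-35129 + (1/48)*(1/6084)*(-5 + 8*(-78)*(-77)))) = 1/(-87488 + (-35129 + (1/48)*(1/6084)*(-5 + 48048))) = 1/(-87488 + (-35129 + (1/48)*(1/6084)*48043)) = 1/(-87488 + (-35129 + 48043/292032)) = 1/(-87488 - 10258744085/292032) = 1/(-35808039701/292032) = -292032/35808039701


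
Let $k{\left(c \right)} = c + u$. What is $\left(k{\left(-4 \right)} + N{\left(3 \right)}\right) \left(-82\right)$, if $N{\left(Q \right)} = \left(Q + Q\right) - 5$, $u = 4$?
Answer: $-82$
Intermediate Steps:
$k{\left(c \right)} = 4 + c$ ($k{\left(c \right)} = c + 4 = 4 + c$)
$N{\left(Q \right)} = -5 + 2 Q$ ($N{\left(Q \right)} = 2 Q - 5 = -5 + 2 Q$)
$\left(k{\left(-4 \right)} + N{\left(3 \right)}\right) \left(-82\right) = \left(\left(4 - 4\right) + \left(-5 + 2 \cdot 3\right)\right) \left(-82\right) = \left(0 + \left(-5 + 6\right)\right) \left(-82\right) = \left(0 + 1\right) \left(-82\right) = 1 \left(-82\right) = -82$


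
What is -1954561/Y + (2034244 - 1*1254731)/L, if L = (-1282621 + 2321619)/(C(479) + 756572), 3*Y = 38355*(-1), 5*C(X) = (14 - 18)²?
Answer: 3771057495772497/6641794715 ≈ 5.6778e+5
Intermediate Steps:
C(X) = 16/5 (C(X) = (14 - 18)²/5 = (⅕)*(-4)² = (⅕)*16 = 16/5)
Y = -12785 (Y = (38355*(-1))/3 = (⅓)*(-38355) = -12785)
L = 2597495/1891438 (L = (-1282621 + 2321619)/(16/5 + 756572) = 1038998/(3782876/5) = 1038998*(5/3782876) = 2597495/1891438 ≈ 1.3733)
-1954561/Y + (2034244 - 1*1254731)/L = -1954561/(-12785) + (2034244 - 1*1254731)/(2597495/1891438) = -1954561*(-1/12785) + (2034244 - 1254731)*(1891438/2597495) = 1954561/12785 + 779513*(1891438/2597495) = 1954561/12785 + 1474400509694/2597495 = 3771057495772497/6641794715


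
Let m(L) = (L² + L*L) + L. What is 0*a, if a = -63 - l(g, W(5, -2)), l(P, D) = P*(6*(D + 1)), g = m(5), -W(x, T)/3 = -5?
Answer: 0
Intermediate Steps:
W(x, T) = 15 (W(x, T) = -3*(-5) = 15)
m(L) = L + 2*L² (m(L) = (L² + L²) + L = 2*L² + L = L + 2*L²)
g = 55 (g = 5*(1 + 2*5) = 5*(1 + 10) = 5*11 = 55)
l(P, D) = P*(6 + 6*D) (l(P, D) = P*(6*(1 + D)) = P*(6 + 6*D))
a = -5343 (a = -63 - 6*55*(1 + 15) = -63 - 6*55*16 = -63 - 1*5280 = -63 - 5280 = -5343)
0*a = 0*(-5343) = 0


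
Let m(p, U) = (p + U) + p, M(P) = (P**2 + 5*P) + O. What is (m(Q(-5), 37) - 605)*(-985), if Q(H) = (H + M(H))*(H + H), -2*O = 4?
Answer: 421580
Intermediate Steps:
O = -2 (O = -1/2*4 = -2)
M(P) = -2 + P**2 + 5*P (M(P) = (P**2 + 5*P) - 2 = -2 + P**2 + 5*P)
Q(H) = 2*H*(-2 + H**2 + 6*H) (Q(H) = (H + (-2 + H**2 + 5*H))*(H + H) = (-2 + H**2 + 6*H)*(2*H) = 2*H*(-2 + H**2 + 6*H))
m(p, U) = U + 2*p (m(p, U) = (U + p) + p = U + 2*p)
(m(Q(-5), 37) - 605)*(-985) = ((37 + 2*(2*(-5)*(-2 + (-5)**2 + 6*(-5)))) - 605)*(-985) = ((37 + 2*(2*(-5)*(-2 + 25 - 30))) - 605)*(-985) = ((37 + 2*(2*(-5)*(-7))) - 605)*(-985) = ((37 + 2*70) - 605)*(-985) = ((37 + 140) - 605)*(-985) = (177 - 605)*(-985) = -428*(-985) = 421580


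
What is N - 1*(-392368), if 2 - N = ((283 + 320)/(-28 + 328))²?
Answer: 3923659599/10000 ≈ 3.9237e+5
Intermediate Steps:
N = -20401/10000 (N = 2 - ((283 + 320)/(-28 + 328))² = 2 - (603/300)² = 2 - (603*(1/300))² = 2 - (201/100)² = 2 - 1*40401/10000 = 2 - 40401/10000 = -20401/10000 ≈ -2.0401)
N - 1*(-392368) = -20401/10000 - 1*(-392368) = -20401/10000 + 392368 = 3923659599/10000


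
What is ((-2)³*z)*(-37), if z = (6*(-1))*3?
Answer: -5328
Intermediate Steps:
z = -18 (z = -6*3 = -18)
((-2)³*z)*(-37) = ((-2)³*(-18))*(-37) = -8*(-18)*(-37) = 144*(-37) = -5328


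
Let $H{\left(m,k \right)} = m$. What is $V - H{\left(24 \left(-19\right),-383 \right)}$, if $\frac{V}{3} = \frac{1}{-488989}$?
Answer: $\frac{222978981}{488989} \approx 456.0$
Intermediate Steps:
$V = - \frac{3}{488989}$ ($V = \frac{3}{-488989} = 3 \left(- \frac{1}{488989}\right) = - \frac{3}{488989} \approx -6.1351 \cdot 10^{-6}$)
$V - H{\left(24 \left(-19\right),-383 \right)} = - \frac{3}{488989} - 24 \left(-19\right) = - \frac{3}{488989} - -456 = - \frac{3}{488989} + 456 = \frac{222978981}{488989}$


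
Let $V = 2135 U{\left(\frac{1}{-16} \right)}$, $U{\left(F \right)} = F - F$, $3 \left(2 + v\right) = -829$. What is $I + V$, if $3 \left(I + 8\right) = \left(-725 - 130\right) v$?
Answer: $79317$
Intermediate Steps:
$v = - \frac{835}{3}$ ($v = -2 + \frac{1}{3} \left(-829\right) = -2 - \frac{829}{3} = - \frac{835}{3} \approx -278.33$)
$I = 79317$ ($I = -8 + \frac{\left(-725 - 130\right) \left(- \frac{835}{3}\right)}{3} = -8 + \frac{\left(-855\right) \left(- \frac{835}{3}\right)}{3} = -8 + \frac{1}{3} \cdot 237975 = -8 + 79325 = 79317$)
$U{\left(F \right)} = 0$
$V = 0$ ($V = 2135 \cdot 0 = 0$)
$I + V = 79317 + 0 = 79317$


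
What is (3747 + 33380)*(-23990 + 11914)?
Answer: -448345652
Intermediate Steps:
(3747 + 33380)*(-23990 + 11914) = 37127*(-12076) = -448345652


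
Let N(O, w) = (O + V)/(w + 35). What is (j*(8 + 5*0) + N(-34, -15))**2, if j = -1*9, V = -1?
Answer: 87025/16 ≈ 5439.1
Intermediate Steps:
j = -9
N(O, w) = (-1 + O)/(35 + w) (N(O, w) = (O - 1)/(w + 35) = (-1 + O)/(35 + w))
(j*(8 + 5*0) + N(-34, -15))**2 = (-9*(8 + 5*0) + (-1 - 34)/(35 - 15))**2 = (-9*(8 + 0) - 35/20)**2 = (-9*8 + (1/20)*(-35))**2 = (-72 - 7/4)**2 = (-295/4)**2 = 87025/16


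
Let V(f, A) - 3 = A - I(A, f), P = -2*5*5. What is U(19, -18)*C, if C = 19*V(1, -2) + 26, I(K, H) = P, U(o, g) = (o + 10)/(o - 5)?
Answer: 28855/14 ≈ 2061.1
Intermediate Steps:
U(o, g) = (10 + o)/(-5 + o)
P = -50 (P = -10*5 = -50)
I(K, H) = -50
V(f, A) = 53 + A (V(f, A) = 3 + (A - 1*(-50)) = 3 + (A + 50) = 3 + (50 + A) = 53 + A)
C = 995 (C = 19*(53 - 2) + 26 = 19*51 + 26 = 969 + 26 = 995)
U(19, -18)*C = ((10 + 19)/(-5 + 19))*995 = (29/14)*995 = 28855/14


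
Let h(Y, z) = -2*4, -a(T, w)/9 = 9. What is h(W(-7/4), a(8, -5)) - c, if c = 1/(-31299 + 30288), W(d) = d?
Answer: -8087/1011 ≈ -7.9990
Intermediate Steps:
a(T, w) = -81 (a(T, w) = -9*9 = -81)
h(Y, z) = -8
c = -1/1011 (c = 1/(-1011) = -1/1011 ≈ -0.00098912)
h(W(-7/4), a(8, -5)) - c = -8 - 1*(-1/1011) = -8 + 1/1011 = -8087/1011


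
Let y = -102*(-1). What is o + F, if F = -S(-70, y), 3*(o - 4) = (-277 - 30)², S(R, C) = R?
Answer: 94471/3 ≈ 31490.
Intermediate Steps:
y = 102
o = 94261/3 (o = 4 + (-277 - 30)²/3 = 4 + (⅓)*(-307)² = 4 + (⅓)*94249 = 4 + 94249/3 = 94261/3 ≈ 31420.)
F = 70 (F = -1*(-70) = 70)
o + F = 94261/3 + 70 = 94471/3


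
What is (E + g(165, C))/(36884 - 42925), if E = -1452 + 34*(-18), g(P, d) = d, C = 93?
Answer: 1971/6041 ≈ 0.32627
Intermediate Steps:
E = -2064 (E = -1452 - 612 = -2064)
(E + g(165, C))/(36884 - 42925) = (-2064 + 93)/(36884 - 42925) = -1971/(-6041) = -1971*(-1/6041) = 1971/6041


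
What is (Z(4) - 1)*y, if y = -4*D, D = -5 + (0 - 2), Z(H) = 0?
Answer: -28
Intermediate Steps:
D = -7 (D = -5 - 2 = -7)
y = 28 (y = -4*(-7) = 28)
(Z(4) - 1)*y = (0 - 1)*28 = -1*28 = -28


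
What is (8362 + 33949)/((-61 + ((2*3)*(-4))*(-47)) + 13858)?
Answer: 42311/14925 ≈ 2.8349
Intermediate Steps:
(8362 + 33949)/((-61 + ((2*3)*(-4))*(-47)) + 13858) = 42311/((-61 + (6*(-4))*(-47)) + 13858) = 42311/((-61 - 24*(-47)) + 13858) = 42311/((-61 + 1128) + 13858) = 42311/(1067 + 13858) = 42311/14925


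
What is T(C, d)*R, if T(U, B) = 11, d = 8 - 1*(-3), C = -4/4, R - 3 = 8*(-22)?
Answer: -1903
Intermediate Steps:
R = -173 (R = 3 + 8*(-22) = 3 - 176 = -173)
C = -1 (C = -4*1/4 = -1)
d = 11 (d = 8 + 3 = 11)
T(C, d)*R = 11*(-173) = -1903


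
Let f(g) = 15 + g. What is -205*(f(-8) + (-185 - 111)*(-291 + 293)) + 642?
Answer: 120567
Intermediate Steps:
-205*(f(-8) + (-185 - 111)*(-291 + 293)) + 642 = -205*((15 - 8) + (-185 - 111)*(-291 + 293)) + 642 = -205*(7 - 296*2) + 642 = -205*(7 - 592) + 642 = -205*(-585) + 642 = 119925 + 642 = 120567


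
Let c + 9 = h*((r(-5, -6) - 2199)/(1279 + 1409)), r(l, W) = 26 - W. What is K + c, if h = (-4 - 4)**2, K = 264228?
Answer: 11095031/42 ≈ 2.6417e+5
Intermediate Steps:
h = 64 (h = (-8)**2 = 64)
c = -2545/42 (c = -9 + 64*(((26 - 1*(-6)) - 2199)/(1279 + 1409)) = -9 + 64*(((26 + 6) - 2199)/2688) = -9 + 64*((32 - 2199)*(1/2688)) = -9 + 64*(-2167*1/2688) = -9 + 64*(-2167/2688) = -9 - 2167/42 = -2545/42 ≈ -60.595)
K + c = 264228 - 2545/42 = 11095031/42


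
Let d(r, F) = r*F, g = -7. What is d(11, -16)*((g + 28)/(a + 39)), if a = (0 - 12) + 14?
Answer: -3696/41 ≈ -90.146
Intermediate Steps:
a = 2 (a = -12 + 14 = 2)
d(r, F) = F*r
d(11, -16)*((g + 28)/(a + 39)) = (-16*11)*((-7 + 28)/(2 + 39)) = -3696/41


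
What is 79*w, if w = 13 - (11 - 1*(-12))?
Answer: -790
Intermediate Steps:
w = -10 (w = 13 - (11 + 12) = 13 - 1*23 = 13 - 23 = -10)
79*w = 79*(-10) = -790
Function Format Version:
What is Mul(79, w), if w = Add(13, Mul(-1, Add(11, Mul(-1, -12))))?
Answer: -790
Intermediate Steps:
w = -10 (w = Add(13, Mul(-1, Add(11, 12))) = Add(13, Mul(-1, 23)) = Add(13, -23) = -10)
Mul(79, w) = Mul(79, -10) = -790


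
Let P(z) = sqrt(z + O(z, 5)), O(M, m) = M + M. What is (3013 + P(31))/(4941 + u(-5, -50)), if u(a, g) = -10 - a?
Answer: 3013/4936 + sqrt(93)/4936 ≈ 0.61237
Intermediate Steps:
O(M, m) = 2*M
P(z) = sqrt(3)*sqrt(z) (P(z) = sqrt(z + 2*z) = sqrt(3*z) = sqrt(3)*sqrt(z))
(3013 + P(31))/(4941 + u(-5, -50)) = (3013 + sqrt(3)*sqrt(31))/(4941 + (-10 - 1*(-5))) = (3013 + sqrt(93))/(4941 + (-10 + 5)) = (3013 + sqrt(93))/(4941 - 5) = (3013 + sqrt(93))/4936 = (3013 + sqrt(93))*(1/4936) = 3013/4936 + sqrt(93)/4936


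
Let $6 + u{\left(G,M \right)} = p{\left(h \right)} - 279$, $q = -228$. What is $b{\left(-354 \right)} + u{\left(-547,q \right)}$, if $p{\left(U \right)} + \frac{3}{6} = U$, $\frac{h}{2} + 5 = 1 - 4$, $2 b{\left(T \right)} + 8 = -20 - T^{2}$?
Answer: $- \frac{125947}{2} \approx -62974.0$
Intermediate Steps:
$b{\left(T \right)} = -14 - \frac{T^{2}}{2}$ ($b{\left(T \right)} = -4 + \frac{-20 - T^{2}}{2} = -4 - \left(10 + \frac{T^{2}}{2}\right) = -14 - \frac{T^{2}}{2}$)
$h = -16$ ($h = -10 + 2 \left(1 - 4\right) = -10 + 2 \left(-3\right) = -10 - 6 = -16$)
$p{\left(U \right)} = - \frac{1}{2} + U$
$u{\left(G,M \right)} = - \frac{603}{2}$ ($u{\left(G,M \right)} = -6 - \frac{591}{2} = - \frac{603}{2}$)
$b{\left(-354 \right)} + u{\left(-547,q \right)} = \left(-14 - \frac{\left(-354\right)^{2}}{2}\right) - \frac{603}{2} = \left(-14 - 62658\right) - \frac{603}{2} = -62672 - \frac{603}{2} = - \frac{125947}{2}$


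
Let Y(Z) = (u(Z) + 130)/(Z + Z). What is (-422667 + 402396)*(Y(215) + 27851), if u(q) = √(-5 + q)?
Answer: -24276671226/43 - 20271*√210/430 ≈ -5.6457e+8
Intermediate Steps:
Y(Z) = (130 + √(-5 + Z))/(2*Z) (Y(Z) = (√(-5 + Z) + 130)/(Z + Z) = (130 + √(-5 + Z))/((2*Z)) = (130 + √(-5 + Z))*(1/(2*Z)) = (130 + √(-5 + Z))/(2*Z))
(-422667 + 402396)*(Y(215) + 27851) = (-422667 + 402396)*((½)*(130 + √(-5 + 215))/215 + 27851) = -20271*((½)*(1/215)*(130 + √210) + 27851) = -20271*((13/43 + √210/430) + 27851) = -20271*(1197606/43 + √210/430) = -24276671226/43 - 20271*√210/430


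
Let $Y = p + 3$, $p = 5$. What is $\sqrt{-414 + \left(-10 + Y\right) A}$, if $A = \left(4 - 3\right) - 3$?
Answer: $i \sqrt{410} \approx 20.248 i$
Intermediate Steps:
$A = -2$ ($A = \left(4 - 3\right) - 3 = 1 - 3 = -2$)
$Y = 8$ ($Y = 5 + 3 = 8$)
$\sqrt{-414 + \left(-10 + Y\right) A} = \sqrt{-414 + \left(-10 + 8\right) \left(-2\right)} = \sqrt{-414 - -4} = \sqrt{-414 + 4} = \sqrt{-410} = i \sqrt{410}$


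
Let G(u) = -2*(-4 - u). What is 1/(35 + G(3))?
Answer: 1/49 ≈ 0.020408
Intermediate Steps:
G(u) = 8 + 2*u
1/(35 + G(3)) = 1/(35 + (8 + 2*3)) = 1/(35 + (8 + 6)) = 1/(35 + 14) = 1/49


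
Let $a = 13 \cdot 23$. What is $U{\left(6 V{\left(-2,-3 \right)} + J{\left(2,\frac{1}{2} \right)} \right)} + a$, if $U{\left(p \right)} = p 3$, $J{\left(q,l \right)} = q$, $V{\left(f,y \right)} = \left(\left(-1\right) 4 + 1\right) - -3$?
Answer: $305$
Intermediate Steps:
$V{\left(f,y \right)} = 0$ ($V{\left(f,y \right)} = \left(-4 + 1\right) + 3 = -3 + 3 = 0$)
$a = 299$
$U{\left(p \right)} = 3 p$
$U{\left(6 V{\left(-2,-3 \right)} + J{\left(2,\frac{1}{2} \right)} \right)} + a = 3 \left(6 \cdot 0 + 2\right) + 299 = 3 \left(0 + 2\right) + 299 = 3 \cdot 2 + 299 = 6 + 299 = 305$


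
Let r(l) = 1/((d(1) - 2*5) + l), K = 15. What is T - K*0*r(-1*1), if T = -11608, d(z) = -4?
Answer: -11608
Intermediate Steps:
r(l) = 1/(-14 + l) (r(l) = 1/((-4 - 2*5) + l) = 1/((-4 - 10) + l) = 1/(-14 + l))
T - K*0*r(-1*1) = -11608 - 15*0/(-14 - 1*1) = -11608 - 0/(-14 - 1) = -11608 - 0/(-15) = -11608 - 0*(-1)/15 = -11608 - 1*0 = -11608 + 0 = -11608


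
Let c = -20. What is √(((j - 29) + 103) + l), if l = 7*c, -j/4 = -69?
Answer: √210 ≈ 14.491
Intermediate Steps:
j = 276 (j = -4*(-69) = 276)
l = -140 (l = 7*(-20) = -140)
√(((j - 29) + 103) + l) = √(((276 - 29) + 103) - 140) = √((247 + 103) - 140) = √(350 - 140) = √210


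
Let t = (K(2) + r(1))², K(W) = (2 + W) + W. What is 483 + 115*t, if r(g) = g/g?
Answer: 6118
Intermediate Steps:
r(g) = 1
K(W) = 2 + 2*W
t = 49 (t = ((2 + 2*2) + 1)² = ((2 + 4) + 1)² = (6 + 1)² = 7² = 49)
483 + 115*t = 483 + 115*49 = 483 + 5635 = 6118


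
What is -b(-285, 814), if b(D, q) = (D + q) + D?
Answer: -244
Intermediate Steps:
b(D, q) = q + 2*D
-b(-285, 814) = -(814 + 2*(-285)) = -(814 - 570) = -1*244 = -244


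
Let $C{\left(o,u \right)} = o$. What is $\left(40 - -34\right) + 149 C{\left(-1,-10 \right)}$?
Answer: $-75$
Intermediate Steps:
$\left(40 - -34\right) + 149 C{\left(-1,-10 \right)} = \left(40 - -34\right) + 149 \left(-1\right) = \left(40 + 34\right) - 149 = 74 - 149 = -75$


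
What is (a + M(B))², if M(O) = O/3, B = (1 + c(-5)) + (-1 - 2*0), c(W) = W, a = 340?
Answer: 1030225/9 ≈ 1.1447e+5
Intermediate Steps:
B = -5 (B = (1 - 5) + (-1 - 2*0) = -4 + (-1 + 0) = -4 - 1 = -5)
M(O) = O/3 (M(O) = O*(⅓) = O/3)
(a + M(B))² = (340 + (⅓)*(-5))² = (340 - 5/3)² = (1015/3)² = 1030225/9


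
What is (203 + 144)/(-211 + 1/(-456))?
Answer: -158232/96217 ≈ -1.6445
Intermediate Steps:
(203 + 144)/(-211 + 1/(-456)) = 347/(-211 - 1/456) = 347/(-96217/456) = 347*(-456/96217) = -158232/96217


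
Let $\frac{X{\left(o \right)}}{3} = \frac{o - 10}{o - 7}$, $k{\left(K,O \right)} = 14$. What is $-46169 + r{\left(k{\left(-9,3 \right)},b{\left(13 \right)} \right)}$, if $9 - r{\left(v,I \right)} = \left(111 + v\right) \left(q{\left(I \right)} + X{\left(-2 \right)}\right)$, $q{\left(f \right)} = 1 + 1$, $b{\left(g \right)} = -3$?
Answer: $-46910$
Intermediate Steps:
$q{\left(f \right)} = 2$
$X{\left(o \right)} = \frac{3 \left(-10 + o\right)}{-7 + o}$ ($X{\left(o \right)} = 3 \frac{o - 10}{o - 7} = 3 \frac{-10 + o}{-7 + o} = \frac{3 \left(-10 + o\right)}{-7 + o}$)
$r{\left(v,I \right)} = -657 - 6 v$ ($r{\left(v,I \right)} = 9 - \left(111 + v\right) \left(2 + \frac{3 \left(-10 - 2\right)}{-7 - 2}\right) = 9 - \left(111 + v\right) \left(2 + 3 \frac{1}{-9} \left(-12\right)\right) = 9 - \left(111 + v\right) \left(2 + 3 \left(- \frac{1}{9}\right) \left(-12\right)\right) = 9 - \left(111 + v\right) \left(2 + 4\right) = 9 - \left(111 + v\right) 6 = 9 - \left(666 + 6 v\right) = -657 - 6 v$)
$-46169 + r{\left(k{\left(-9,3 \right)},b{\left(13 \right)} \right)} = -46169 - 741 = -46910$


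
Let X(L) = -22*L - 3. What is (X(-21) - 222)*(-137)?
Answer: -32469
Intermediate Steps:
X(L) = -3 - 22*L
(X(-21) - 222)*(-137) = ((-3 - 22*(-21)) - 222)*(-137) = ((-3 + 462) - 222)*(-137) = (459 - 222)*(-137) = 237*(-137) = -32469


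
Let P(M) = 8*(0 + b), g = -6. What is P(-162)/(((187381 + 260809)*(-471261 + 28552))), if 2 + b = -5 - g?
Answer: 4/99208873355 ≈ 4.0319e-11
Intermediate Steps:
b = -1 (b = -2 + (-5 - 1*(-6)) = -2 + (-5 + 6) = -2 + 1 = -1)
P(M) = -8 (P(M) = 8*(0 - 1) = 8*(-1) = -8)
P(-162)/(((187381 + 260809)*(-471261 + 28552))) = -8*1/((-471261 + 28552)*(187381 + 260809)) = -8/(448190*(-442709)) = -8/(-198417746710) = -8*(-1/198417746710) = 4/99208873355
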